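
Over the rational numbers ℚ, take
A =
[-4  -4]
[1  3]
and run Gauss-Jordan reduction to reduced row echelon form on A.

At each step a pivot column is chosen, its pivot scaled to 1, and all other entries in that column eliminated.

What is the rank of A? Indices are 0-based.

rank = 2

pivot(0,0)=-4: scale R0 → (1, 1)
  clear (1,0): R1 −= (1)R0 → (0, 2)
pivot(1,1)=2: scale R1 → (0, 1)
  clear (0,1): R0 −= (1)R1 → (1, 0)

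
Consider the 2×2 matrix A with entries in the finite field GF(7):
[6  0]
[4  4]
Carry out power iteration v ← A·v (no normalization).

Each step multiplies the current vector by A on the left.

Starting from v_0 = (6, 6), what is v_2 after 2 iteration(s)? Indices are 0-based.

v_0 = (6, 6).
v_1 = A·v_0 = (1, 6).
v_2 = A·v_1 = (6, 0).

v_2 = (6, 0)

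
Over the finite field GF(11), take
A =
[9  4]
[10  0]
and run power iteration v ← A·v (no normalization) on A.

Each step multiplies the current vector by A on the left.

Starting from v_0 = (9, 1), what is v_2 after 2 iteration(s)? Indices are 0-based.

v_2 = (3, 3)

v_0 = (9, 1).
v_1 = A·v_0 = (8, 2).
v_2 = A·v_1 = (3, 3).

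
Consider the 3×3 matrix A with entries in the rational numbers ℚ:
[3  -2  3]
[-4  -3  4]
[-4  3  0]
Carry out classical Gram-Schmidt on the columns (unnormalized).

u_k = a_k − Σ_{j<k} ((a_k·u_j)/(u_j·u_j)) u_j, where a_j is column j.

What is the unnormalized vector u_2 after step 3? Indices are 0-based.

u_2 = (912/433, 38/433, 646/433)

Step 1: u_0 = a_0 = (3, -4, -4).
Step 2: u_1 = a_1 − (-6/41)·u_0 = (-64/41, -147/41, 99/41).
Step 3: u_2 = a_2 − (-7/41)·u_0 − (-390/433)·u_1 = (912/433, 38/433, 646/433).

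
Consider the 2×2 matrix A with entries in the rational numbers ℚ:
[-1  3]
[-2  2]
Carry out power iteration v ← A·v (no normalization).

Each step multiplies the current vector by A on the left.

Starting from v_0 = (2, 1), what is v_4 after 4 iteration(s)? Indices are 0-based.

v_0 = (2, 1).
v_1 = A·v_0 = (1, -2).
v_2 = A·v_1 = (-7, -6).
v_3 = A·v_2 = (-11, 2).
v_4 = A·v_3 = (17, 26).

v_4 = (17, 26)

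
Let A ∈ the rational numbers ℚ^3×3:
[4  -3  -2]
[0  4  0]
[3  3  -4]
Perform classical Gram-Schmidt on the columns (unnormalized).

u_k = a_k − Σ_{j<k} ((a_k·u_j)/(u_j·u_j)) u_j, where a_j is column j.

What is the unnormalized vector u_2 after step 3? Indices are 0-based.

u_2 = (480/841, 840/841, -640/841)

Step 1: u_0 = a_0 = (4, 0, 3).
Step 2: u_1 = a_1 − (-3/25)·u_0 = (-63/25, 4, 84/25).
Step 3: u_2 = a_2 − (-4/5)·u_0 − (-210/841)·u_1 = (480/841, 840/841, -640/841).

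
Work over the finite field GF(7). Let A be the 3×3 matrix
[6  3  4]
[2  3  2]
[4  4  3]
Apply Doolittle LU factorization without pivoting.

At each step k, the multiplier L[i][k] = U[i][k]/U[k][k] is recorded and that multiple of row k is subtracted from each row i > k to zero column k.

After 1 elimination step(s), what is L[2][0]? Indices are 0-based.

L[2][0] = 3

Step 1: pivot at (0,0) is 6.
  row1 ← row1 − (5)·row0  ⇒  L[1][0]=5, U row1=(0, 2, 3)
  row2 ← row2 − (3)·row0  ⇒  L[2][0]=3, U row2=(0, 2, 5)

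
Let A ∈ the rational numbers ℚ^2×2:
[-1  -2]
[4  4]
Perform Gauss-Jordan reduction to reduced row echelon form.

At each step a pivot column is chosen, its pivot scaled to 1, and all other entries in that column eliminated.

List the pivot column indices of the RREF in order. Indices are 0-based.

[1] R0 /= -1  ⇒  (1, 2)
     R1 -= 4·R0  ⇒  (0, -4)
[2] R1 /= -4  ⇒  (0, 1)
     R0 -= 2·R1  ⇒  (1, 0)

pivot columns: 0, 1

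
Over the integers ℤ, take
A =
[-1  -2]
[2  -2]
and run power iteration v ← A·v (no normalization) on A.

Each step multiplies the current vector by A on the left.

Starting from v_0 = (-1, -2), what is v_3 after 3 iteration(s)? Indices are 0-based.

v_0 = (-1, -2).
v_1 = A·v_0 = (5, 2).
v_2 = A·v_1 = (-9, 6).
v_3 = A·v_2 = (-3, -30).

v_3 = (-3, -30)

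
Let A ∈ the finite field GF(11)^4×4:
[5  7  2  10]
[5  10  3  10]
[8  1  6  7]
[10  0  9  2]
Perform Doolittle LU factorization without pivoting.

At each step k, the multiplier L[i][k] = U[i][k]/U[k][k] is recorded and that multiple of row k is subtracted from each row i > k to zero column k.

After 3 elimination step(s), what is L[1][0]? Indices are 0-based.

[col 0] pivot 5
  R1 -= 1*R0 → (0, 3, 1, 0)  (L[1][0] := 1)
  R2 -= 6*R0 → (0, 3, 5, 2)  (L[2][0] := 6)
  R3 -= 2*R0 → (0, 8, 5, 4)  (L[3][0] := 2)
[col 1] pivot 3
  R2 -= 1*R1 → (0, 0, 4, 2)  (L[2][1] := 1)
  R3 -= 10*R1 → (0, 0, 6, 4)  (L[3][1] := 10)
[col 2] pivot 4
  R3 -= 7*R2 → (0, 0, 0, 1)  (L[3][2] := 7)

L[1][0] = 1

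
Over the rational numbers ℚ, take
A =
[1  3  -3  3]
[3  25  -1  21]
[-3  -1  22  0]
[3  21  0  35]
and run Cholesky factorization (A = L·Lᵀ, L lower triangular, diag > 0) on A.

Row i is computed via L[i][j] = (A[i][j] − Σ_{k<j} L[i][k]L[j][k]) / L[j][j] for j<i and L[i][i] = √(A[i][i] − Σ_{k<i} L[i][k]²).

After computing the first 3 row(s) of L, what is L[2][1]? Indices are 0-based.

Step 1: L[0][0] = √(1) = 1.
  L[1][0] = (3) / L[0][0] = 3.
Step 2: L[1][1] = √(16) = 4.
  L[2][0] = (-3) / L[0][0] = -3.
  L[2][1] = (8) / L[1][1] = 2.
Step 3: L[2][2] = √(9) = 3.

L[2][1] = 2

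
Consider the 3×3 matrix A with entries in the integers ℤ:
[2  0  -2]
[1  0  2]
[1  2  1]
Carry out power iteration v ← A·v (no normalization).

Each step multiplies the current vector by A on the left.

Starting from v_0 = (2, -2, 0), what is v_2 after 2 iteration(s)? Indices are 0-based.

v_2 = (12, 0, 6)

v_0 = (2, -2, 0).
v_1 = A·v_0 = (4, 2, -2).
v_2 = A·v_1 = (12, 0, 6).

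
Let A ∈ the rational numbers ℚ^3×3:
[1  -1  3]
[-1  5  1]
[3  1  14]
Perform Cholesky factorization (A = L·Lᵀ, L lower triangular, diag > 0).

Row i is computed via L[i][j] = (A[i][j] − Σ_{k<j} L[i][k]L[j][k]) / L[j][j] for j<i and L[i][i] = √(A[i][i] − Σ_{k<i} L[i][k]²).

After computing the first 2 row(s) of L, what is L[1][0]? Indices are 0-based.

L[1][0] = -1

Step 1: L[0][0] = √(1) = 1.
  L[1][0] = (-1) / L[0][0] = -1.
Step 2: L[1][1] = √(4) = 2.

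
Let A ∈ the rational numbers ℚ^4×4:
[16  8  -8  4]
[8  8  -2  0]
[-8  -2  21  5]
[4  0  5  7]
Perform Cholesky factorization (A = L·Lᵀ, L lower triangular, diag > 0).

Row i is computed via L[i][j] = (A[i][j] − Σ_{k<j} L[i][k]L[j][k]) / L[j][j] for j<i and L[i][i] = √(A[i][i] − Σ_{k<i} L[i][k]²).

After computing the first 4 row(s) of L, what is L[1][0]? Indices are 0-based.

L[1][0] = 2

Step 1: L[0][0] = √(16) = 4.
  L[1][0] = (8) / L[0][0] = 2.
Step 2: L[1][1] = √(4) = 2.
  L[2][0] = (-8) / L[0][0] = -2.
  L[2][1] = (2) / L[1][1] = 1.
Step 3: L[2][2] = √(16) = 4.
  L[3][0] = (4) / L[0][0] = 1.
  L[3][1] = (-2) / L[1][1] = -1.
  L[3][2] = (8) / L[2][2] = 2.
Step 4: L[3][3] = √(1) = 1.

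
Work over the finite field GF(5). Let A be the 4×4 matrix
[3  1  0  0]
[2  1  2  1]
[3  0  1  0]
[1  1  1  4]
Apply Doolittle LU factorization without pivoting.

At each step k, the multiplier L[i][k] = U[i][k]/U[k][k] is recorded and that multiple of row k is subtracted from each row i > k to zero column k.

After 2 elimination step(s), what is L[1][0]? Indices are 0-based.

L[1][0] = 4

k=0: U[0][0]=3
  eliminate (1,0): mult=4, new row 1: (0, 2, 2, 1); set L[1][0]=4
  eliminate (2,0): mult=1, new row 2: (0, 4, 1, 0); set L[2][0]=1
  eliminate (3,0): mult=2, new row 3: (0, 4, 1, 4); set L[3][0]=2
k=1: U[1][1]=2
  eliminate (2,1): mult=2, new row 2: (0, 0, 2, 3); set L[2][1]=2
  eliminate (3,1): mult=2, new row 3: (0, 0, 2, 2); set L[3][1]=2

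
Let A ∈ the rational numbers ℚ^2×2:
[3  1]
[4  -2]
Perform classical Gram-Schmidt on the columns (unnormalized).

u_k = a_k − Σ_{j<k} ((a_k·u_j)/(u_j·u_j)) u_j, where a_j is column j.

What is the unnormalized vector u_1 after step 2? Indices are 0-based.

Step 1: u_0 = a_0 = (3, 4).
Step 2: u_1 = a_1 − (-1/5)·u_0 = (8/5, -6/5).

u_1 = (8/5, -6/5)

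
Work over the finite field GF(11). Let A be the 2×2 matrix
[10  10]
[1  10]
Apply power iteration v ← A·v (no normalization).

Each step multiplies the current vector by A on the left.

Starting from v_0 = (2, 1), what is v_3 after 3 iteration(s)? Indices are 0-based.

v_0 = (2, 1).
v_1 = A·v_0 = (8, 1).
v_2 = A·v_1 = (2, 7).
v_3 = A·v_2 = (2, 6).

v_3 = (2, 6)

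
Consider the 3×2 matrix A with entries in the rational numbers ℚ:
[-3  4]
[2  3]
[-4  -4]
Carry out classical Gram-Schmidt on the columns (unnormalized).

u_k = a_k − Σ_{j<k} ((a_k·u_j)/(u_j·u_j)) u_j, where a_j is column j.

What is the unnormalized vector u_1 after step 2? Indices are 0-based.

u_1 = (146/29, 67/29, -76/29)

Step 1: u_0 = a_0 = (-3, 2, -4).
Step 2: u_1 = a_1 − (10/29)·u_0 = (146/29, 67/29, -76/29).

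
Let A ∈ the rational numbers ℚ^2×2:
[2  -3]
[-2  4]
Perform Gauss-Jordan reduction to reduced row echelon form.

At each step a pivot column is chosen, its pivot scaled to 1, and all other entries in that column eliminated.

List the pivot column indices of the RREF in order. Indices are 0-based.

step 1: normalize row 0 (÷2) = (1, -3/2)
  row 1: subtract -2×row0 = (0, 1)
step 2: normalize row 1 (÷1) = (0, 1)
  row 0: subtract -3/2×row1 = (1, 0)

pivot columns: 0, 1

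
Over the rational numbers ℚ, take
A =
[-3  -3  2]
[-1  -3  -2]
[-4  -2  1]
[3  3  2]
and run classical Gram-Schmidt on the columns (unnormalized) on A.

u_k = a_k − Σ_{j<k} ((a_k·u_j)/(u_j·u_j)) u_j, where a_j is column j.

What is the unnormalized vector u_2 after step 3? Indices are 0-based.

u_2 = (137/61, -18/61, -18/61, 107/61)

Step 1: u_0 = a_0 = (-3, -1, -4, 3).
Step 2: u_1 = a_1 − (29/35)·u_0 = (-18/35, -76/35, 46/35, 18/35).
Step 3: u_2 = a_2 − (-2/35)·u_0 − (99/122)·u_1 = (137/61, -18/61, -18/61, 107/61).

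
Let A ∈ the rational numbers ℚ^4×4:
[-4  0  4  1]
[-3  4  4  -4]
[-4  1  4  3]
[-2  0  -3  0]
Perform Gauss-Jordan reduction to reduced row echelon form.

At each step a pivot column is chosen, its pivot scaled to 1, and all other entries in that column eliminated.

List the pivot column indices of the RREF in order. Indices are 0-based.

pivot columns: 0, 1, 2, 3

pivot(0,0)=-4: scale R0 → (1, 0, -1, -1/4)
  clear (1,0): R1 −= (-3)R0 → (0, 4, 1, -19/4)
  clear (2,0): R2 −= (-4)R0 → (0, 1, 0, 2)
  clear (3,0): R3 −= (-2)R0 → (0, 0, -5, -1/2)
pivot(1,1)=4: scale R1 → (0, 1, 1/4, -19/16)
  clear (2,1): R2 −= (1)R1 → (0, 0, -1/4, 51/16)
pivot(2,2)=-1/4: scale R2 → (0, 0, 1, -51/4)
  clear (0,2): R0 −= (-1)R2 → (1, 0, 0, -13)
  clear (1,2): R1 −= (1/4)R2 → (0, 1, 0, 2)
  clear (3,2): R3 −= (-5)R2 → (0, 0, 0, -257/4)
pivot(3,3)=-257/4: scale R3 → (0, 0, 0, 1)
  clear (0,3): R0 −= (-13)R3 → (1, 0, 0, 0)
  clear (1,3): R1 −= (2)R3 → (0, 1, 0, 0)
  clear (2,3): R2 −= (-51/4)R3 → (0, 0, 1, 0)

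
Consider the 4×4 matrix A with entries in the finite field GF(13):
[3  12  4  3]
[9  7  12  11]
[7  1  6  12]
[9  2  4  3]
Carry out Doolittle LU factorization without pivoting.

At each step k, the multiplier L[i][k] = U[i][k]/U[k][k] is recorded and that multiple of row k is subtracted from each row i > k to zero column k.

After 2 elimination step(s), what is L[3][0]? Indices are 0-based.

k=0: U[0][0]=3
  eliminate (1,0): mult=3, new row 1: (0, 10, 0, 2); set L[1][0]=3
  eliminate (2,0): mult=11, new row 2: (0, 12, 1, 5); set L[2][0]=11
  eliminate (3,0): mult=3, new row 3: (0, 5, 5, 7); set L[3][0]=3
k=1: U[1][1]=10
  eliminate (2,1): mult=9, new row 2: (0, 0, 1, 0); set L[2][1]=9
  eliminate (3,1): mult=7, new row 3: (0, 0, 5, 6); set L[3][1]=7

L[3][0] = 3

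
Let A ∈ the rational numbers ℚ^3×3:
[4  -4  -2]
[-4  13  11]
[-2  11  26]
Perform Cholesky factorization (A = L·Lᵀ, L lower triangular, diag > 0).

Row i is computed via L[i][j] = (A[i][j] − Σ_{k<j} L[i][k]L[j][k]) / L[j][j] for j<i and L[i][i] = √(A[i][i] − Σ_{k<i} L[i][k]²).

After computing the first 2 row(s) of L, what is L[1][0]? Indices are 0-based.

Step 1: L[0][0] = √(4) = 2.
  L[1][0] = (-4) / L[0][0] = -2.
Step 2: L[1][1] = √(9) = 3.

L[1][0] = -2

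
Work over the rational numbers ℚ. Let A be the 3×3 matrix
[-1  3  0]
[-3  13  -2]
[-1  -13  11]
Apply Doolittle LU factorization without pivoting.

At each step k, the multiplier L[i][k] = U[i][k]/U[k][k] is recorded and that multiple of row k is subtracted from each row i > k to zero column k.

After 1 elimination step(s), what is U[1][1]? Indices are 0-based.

U[1][1] = 4

Step 1: pivot at (0,0) is -1.
  row1 ← row1 − (3)·row0  ⇒  L[1][0]=3, U row1=(0, 4, -2)
  row2 ← row2 − (1)·row0  ⇒  L[2][0]=1, U row2=(0, -16, 11)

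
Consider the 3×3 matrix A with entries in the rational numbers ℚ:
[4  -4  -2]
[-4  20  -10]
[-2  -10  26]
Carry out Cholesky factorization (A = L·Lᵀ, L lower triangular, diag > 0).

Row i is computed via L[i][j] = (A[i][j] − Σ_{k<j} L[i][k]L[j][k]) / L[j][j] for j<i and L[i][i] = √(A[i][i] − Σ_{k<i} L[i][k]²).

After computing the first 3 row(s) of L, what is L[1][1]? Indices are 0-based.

Step 1: L[0][0] = √(4) = 2.
  L[1][0] = (-4) / L[0][0] = -2.
Step 2: L[1][1] = √(16) = 4.
  L[2][0] = (-2) / L[0][0] = -1.
  L[2][1] = (-12) / L[1][1] = -3.
Step 3: L[2][2] = √(16) = 4.

L[1][1] = 4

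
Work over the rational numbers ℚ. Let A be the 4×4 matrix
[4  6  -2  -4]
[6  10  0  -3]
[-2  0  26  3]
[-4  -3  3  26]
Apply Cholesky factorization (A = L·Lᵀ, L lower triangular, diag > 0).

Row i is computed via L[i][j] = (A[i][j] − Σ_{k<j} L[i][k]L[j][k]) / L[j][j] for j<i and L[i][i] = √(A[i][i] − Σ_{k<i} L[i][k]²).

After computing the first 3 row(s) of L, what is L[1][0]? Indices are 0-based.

Step 1: L[0][0] = √(4) = 2.
  L[1][0] = (6) / L[0][0] = 3.
Step 2: L[1][1] = √(1) = 1.
  L[2][0] = (-2) / L[0][0] = -1.
  L[2][1] = (3) / L[1][1] = 3.
Step 3: L[2][2] = √(16) = 4.

L[1][0] = 3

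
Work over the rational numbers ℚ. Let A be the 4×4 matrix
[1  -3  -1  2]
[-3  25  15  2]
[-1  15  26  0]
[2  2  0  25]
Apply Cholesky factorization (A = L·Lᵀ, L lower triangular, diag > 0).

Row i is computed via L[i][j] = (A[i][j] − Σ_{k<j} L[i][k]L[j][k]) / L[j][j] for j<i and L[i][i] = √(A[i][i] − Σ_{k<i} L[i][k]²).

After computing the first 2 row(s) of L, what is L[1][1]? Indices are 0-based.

L[1][1] = 4

Step 1: L[0][0] = √(1) = 1.
  L[1][0] = (-3) / L[0][0] = -3.
Step 2: L[1][1] = √(16) = 4.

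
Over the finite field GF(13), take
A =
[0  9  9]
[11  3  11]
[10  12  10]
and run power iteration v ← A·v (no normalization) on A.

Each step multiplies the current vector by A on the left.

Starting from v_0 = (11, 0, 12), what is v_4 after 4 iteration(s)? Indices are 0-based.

v_4 = (5, 8, 3)

v_0 = (11, 0, 12).
v_1 = A·v_0 = (4, 6, 9).
v_2 = A·v_1 = (5, 5, 7).
v_3 = A·v_2 = (4, 4, 11).
v_4 = A·v_3 = (5, 8, 3).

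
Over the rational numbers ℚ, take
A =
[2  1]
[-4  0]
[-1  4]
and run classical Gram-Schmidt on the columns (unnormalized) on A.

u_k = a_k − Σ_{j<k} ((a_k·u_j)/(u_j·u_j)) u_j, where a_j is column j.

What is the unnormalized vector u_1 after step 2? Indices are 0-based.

Step 1: u_0 = a_0 = (2, -4, -1).
Step 2: u_1 = a_1 − (-2/21)·u_0 = (25/21, -8/21, 82/21).

u_1 = (25/21, -8/21, 82/21)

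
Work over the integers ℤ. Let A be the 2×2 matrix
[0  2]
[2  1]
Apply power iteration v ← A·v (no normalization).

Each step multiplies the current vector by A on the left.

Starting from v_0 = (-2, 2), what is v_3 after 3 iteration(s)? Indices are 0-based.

v_0 = (-2, 2).
v_1 = A·v_0 = (4, -2).
v_2 = A·v_1 = (-4, 6).
v_3 = A·v_2 = (12, -2).

v_3 = (12, -2)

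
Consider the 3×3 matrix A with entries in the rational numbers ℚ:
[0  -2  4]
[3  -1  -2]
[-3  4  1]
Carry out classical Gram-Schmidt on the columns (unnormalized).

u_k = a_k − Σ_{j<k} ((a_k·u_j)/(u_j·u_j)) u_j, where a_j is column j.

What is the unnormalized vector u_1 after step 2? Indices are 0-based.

Step 1: u_0 = a_0 = (0, 3, -3).
Step 2: u_1 = a_1 − (-5/6)·u_0 = (-2, 3/2, 3/2).

u_1 = (-2, 3/2, 3/2)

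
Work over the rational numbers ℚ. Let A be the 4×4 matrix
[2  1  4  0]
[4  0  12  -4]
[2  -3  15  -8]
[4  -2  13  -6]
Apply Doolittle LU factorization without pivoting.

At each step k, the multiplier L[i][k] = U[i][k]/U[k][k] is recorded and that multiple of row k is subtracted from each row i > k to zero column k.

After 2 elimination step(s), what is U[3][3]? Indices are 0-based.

U[3][3] = 2

k=0: U[0][0]=2
  eliminate (1,0): mult=2, new row 1: (0, -2, 4, -4); set L[1][0]=2
  eliminate (2,0): mult=1, new row 2: (0, -4, 11, -8); set L[2][0]=1
  eliminate (3,0): mult=2, new row 3: (0, -4, 5, -6); set L[3][0]=2
k=1: U[1][1]=-2
  eliminate (2,1): mult=2, new row 2: (0, 0, 3, 0); set L[2][1]=2
  eliminate (3,1): mult=2, new row 3: (0, 0, -3, 2); set L[3][1]=2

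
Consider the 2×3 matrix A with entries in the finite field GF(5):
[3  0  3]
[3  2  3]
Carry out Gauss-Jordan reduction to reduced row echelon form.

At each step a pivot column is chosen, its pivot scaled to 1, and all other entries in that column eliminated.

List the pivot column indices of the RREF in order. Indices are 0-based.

pivot columns: 0, 1

pivot(0,0)=3: scale R0 → (1, 0, 1)
  clear (1,0): R1 −= (3)R0 → (0, 2, 0)
pivot(1,1)=2: scale R1 → (0, 1, 0)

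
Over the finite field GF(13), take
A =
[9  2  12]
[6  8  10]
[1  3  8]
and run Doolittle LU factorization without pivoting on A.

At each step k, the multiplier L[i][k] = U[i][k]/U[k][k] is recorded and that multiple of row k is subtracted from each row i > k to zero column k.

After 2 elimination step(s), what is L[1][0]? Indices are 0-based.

L[1][0] = 5

k=0: U[0][0]=9
  eliminate (1,0): mult=5, new row 1: (0, 11, 2); set L[1][0]=5
  eliminate (2,0): mult=3, new row 2: (0, 10, 11); set L[2][0]=3
k=1: U[1][1]=11
  eliminate (2,1): mult=8, new row 2: (0, 0, 8); set L[2][1]=8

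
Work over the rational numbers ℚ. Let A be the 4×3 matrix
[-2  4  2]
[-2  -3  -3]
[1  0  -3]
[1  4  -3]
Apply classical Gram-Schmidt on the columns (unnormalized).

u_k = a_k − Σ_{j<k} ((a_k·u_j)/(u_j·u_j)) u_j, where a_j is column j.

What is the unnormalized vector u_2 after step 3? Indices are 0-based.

Step 1: u_0 = a_0 = (-2, -2, 1, 1).
Step 2: u_1 = a_1 − (1/5)·u_0 = (22/5, -13/5, -1/5, 19/5).
Step 3: u_2 = a_2 − (-2/5)·u_0 − (1/7)·u_1 = (4/7, -24/7, -18/7, -22/7).

u_2 = (4/7, -24/7, -18/7, -22/7)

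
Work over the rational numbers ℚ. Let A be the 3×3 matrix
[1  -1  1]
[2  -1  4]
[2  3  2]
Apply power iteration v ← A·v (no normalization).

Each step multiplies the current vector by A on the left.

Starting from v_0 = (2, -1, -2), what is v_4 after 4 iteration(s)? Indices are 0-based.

v_4 = (-7, -147, -229)

v_0 = (2, -1, -2).
v_1 = A·v_0 = (1, -3, -3).
v_2 = A·v_1 = (1, -7, -13).
v_3 = A·v_2 = (-5, -43, -45).
v_4 = A·v_3 = (-7, -147, -229).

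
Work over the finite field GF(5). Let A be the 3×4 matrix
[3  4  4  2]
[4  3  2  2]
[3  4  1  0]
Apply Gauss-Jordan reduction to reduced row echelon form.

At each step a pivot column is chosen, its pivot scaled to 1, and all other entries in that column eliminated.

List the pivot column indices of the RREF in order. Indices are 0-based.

pivot columns: 0, 1, 2

step 1: normalize row 0 (÷3) = (1, 3, 3, 4)
  row 1: subtract 4×row0 = (0, 1, 0, 1)
  row 2: subtract 3×row0 = (0, 0, 2, 3)
step 2: normalize row 1 (÷1) = (0, 1, 0, 1)
  row 0: subtract 3×row1 = (1, 0, 3, 1)
step 3: normalize row 2 (÷2) = (0, 0, 1, 4)
  row 0: subtract 3×row2 = (1, 0, 0, 4)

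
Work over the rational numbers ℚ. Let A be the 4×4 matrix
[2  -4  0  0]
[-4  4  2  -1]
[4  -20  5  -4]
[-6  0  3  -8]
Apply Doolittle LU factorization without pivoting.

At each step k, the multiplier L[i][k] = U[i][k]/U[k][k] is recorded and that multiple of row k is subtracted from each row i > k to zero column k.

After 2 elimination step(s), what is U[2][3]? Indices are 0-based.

U[2][3] = -1

k=0: U[0][0]=2
  eliminate (1,0): mult=-2, new row 1: (0, -4, 2, -1); set L[1][0]=-2
  eliminate (2,0): mult=2, new row 2: (0, -12, 5, -4); set L[2][0]=2
  eliminate (3,0): mult=-3, new row 3: (0, -12, 3, -8); set L[3][0]=-3
k=1: U[1][1]=-4
  eliminate (2,1): mult=3, new row 2: (0, 0, -1, -1); set L[2][1]=3
  eliminate (3,1): mult=3, new row 3: (0, 0, -3, -5); set L[3][1]=3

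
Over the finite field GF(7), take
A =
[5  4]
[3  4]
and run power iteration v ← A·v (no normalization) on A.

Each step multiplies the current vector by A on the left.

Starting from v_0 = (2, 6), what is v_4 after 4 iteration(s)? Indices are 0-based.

v_0 = (2, 6).
v_1 = A·v_0 = (6, 2).
v_2 = A·v_1 = (3, 5).
v_3 = A·v_2 = (0, 1).
v_4 = A·v_3 = (4, 4).

v_4 = (4, 4)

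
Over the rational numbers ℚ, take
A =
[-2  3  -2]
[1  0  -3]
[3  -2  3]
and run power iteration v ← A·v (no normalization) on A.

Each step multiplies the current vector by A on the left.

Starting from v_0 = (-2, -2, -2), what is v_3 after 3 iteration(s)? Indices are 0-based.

v_0 = (-2, -2, -2).
v_1 = A·v_0 = (2, 4, -8).
v_2 = A·v_1 = (24, 26, -26).
v_3 = A·v_2 = (82, 102, -58).

v_3 = (82, 102, -58)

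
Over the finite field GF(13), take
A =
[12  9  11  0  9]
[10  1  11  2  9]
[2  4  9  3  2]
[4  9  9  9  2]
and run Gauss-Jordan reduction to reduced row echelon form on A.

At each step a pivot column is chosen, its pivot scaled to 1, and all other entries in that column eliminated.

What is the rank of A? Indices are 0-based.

step 1: normalize row 0 (÷12) = (1, 4, 2, 0, 4)
  row 1: subtract 10×row0 = (0, 0, 4, 2, 8)
  row 2: subtract 2×row0 = (0, 9, 5, 3, 7)
  row 3: subtract 4×row0 = (0, 6, 1, 9, 12)
step 2: exchange rows 1,2
step 2: normalize row 1 (÷9) = (0, 1, 2, 9, 8)
  row 0: subtract 4×row1 = (1, 0, 7, 3, 11)
  row 3: subtract 6×row1 = (0, 0, 2, 7, 3)
step 3: normalize row 2 (÷4) = (0, 0, 1, 7, 2)
  row 0: subtract 7×row2 = (1, 0, 0, 6, 10)
  row 1: subtract 2×row2 = (0, 1, 0, 8, 4)
  row 3: subtract 2×row2 = (0, 0, 0, 6, 12)
step 4: normalize row 3 (÷6) = (0, 0, 0, 1, 2)
  row 0: subtract 6×row3 = (1, 0, 0, 0, 11)
  row 1: subtract 8×row3 = (0, 1, 0, 0, 1)
  row 2: subtract 7×row3 = (0, 0, 1, 0, 1)

rank = 4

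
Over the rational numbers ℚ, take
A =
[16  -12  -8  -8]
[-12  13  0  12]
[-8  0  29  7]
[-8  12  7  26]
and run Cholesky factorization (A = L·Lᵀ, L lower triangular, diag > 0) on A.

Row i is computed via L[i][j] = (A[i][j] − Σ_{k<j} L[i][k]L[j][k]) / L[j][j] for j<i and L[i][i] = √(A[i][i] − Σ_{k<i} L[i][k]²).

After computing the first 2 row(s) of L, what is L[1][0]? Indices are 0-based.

Step 1: L[0][0] = √(16) = 4.
  L[1][0] = (-12) / L[0][0] = -3.
Step 2: L[1][1] = √(4) = 2.

L[1][0] = -3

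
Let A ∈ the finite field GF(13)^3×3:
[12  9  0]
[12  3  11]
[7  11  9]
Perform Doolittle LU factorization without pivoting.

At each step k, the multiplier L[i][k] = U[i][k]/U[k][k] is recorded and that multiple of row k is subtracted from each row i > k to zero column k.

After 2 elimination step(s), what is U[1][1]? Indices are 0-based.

k=0: U[0][0]=12
  eliminate (1,0): mult=1, new row 1: (0, 7, 11); set L[1][0]=1
  eliminate (2,0): mult=6, new row 2: (0, 9, 9); set L[2][0]=6
k=1: U[1][1]=7
  eliminate (2,1): mult=5, new row 2: (0, 0, 6); set L[2][1]=5

U[1][1] = 7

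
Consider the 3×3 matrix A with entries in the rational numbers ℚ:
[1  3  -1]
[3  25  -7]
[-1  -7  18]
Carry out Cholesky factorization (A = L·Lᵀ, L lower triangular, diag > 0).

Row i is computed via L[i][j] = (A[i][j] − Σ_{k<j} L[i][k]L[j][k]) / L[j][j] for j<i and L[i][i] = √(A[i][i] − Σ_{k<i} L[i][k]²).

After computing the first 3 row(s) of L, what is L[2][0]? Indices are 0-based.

Step 1: L[0][0] = √(1) = 1.
  L[1][0] = (3) / L[0][0] = 3.
Step 2: L[1][1] = √(16) = 4.
  L[2][0] = (-1) / L[0][0] = -1.
  L[2][1] = (-4) / L[1][1] = -1.
Step 3: L[2][2] = √(16) = 4.

L[2][0] = -1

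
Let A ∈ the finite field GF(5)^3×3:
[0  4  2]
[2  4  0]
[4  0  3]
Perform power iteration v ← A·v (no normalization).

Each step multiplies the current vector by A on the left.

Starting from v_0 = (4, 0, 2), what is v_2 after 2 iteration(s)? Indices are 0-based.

v_2 = (1, 0, 2)

v_0 = (4, 0, 2).
v_1 = A·v_0 = (4, 3, 2).
v_2 = A·v_1 = (1, 0, 2).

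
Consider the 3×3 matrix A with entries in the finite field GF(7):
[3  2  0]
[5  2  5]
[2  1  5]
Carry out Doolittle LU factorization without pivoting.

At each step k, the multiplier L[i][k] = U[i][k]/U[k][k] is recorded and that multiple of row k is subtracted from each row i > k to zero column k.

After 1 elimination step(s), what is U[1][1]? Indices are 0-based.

[col 0] pivot 3
  R1 -= 4*R0 → (0, 1, 5)  (L[1][0] := 4)
  R2 -= 3*R0 → (0, 2, 5)  (L[2][0] := 3)

U[1][1] = 1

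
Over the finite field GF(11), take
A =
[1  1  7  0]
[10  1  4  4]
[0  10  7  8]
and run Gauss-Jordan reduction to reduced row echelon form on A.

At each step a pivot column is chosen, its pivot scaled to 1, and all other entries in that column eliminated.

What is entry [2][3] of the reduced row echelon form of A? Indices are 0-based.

M[2][3] = 3

[1] R0 /= 1  ⇒  (1, 1, 7, 0)
     R1 -= 10·R0  ⇒  (0, 2, 0, 4)
[2] R1 /= 2  ⇒  (0, 1, 0, 2)
     R0 -= 1·R1  ⇒  (1, 0, 7, 9)
     R2 -= 10·R1  ⇒  (0, 0, 7, 10)
[3] R2 /= 7  ⇒  (0, 0, 1, 3)
     R0 -= 7·R2  ⇒  (1, 0, 0, 10)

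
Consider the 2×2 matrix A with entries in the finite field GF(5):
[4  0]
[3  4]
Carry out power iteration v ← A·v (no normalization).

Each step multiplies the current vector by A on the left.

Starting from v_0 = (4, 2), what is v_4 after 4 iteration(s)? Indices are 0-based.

v_0 = (4, 2).
v_1 = A·v_0 = (1, 0).
v_2 = A·v_1 = (4, 3).
v_3 = A·v_2 = (1, 4).
v_4 = A·v_3 = (4, 4).

v_4 = (4, 4)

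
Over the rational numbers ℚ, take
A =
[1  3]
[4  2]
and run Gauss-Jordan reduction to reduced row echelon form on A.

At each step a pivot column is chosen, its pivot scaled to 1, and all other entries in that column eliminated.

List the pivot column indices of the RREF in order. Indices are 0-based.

pivot columns: 0, 1

step 1: normalize row 0 (÷1) = (1, 3)
  row 1: subtract 4×row0 = (0, -10)
step 2: normalize row 1 (÷-10) = (0, 1)
  row 0: subtract 3×row1 = (1, 0)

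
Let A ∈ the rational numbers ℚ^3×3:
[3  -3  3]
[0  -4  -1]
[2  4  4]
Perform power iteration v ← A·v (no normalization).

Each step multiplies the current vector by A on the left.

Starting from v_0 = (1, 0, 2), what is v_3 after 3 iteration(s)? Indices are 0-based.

v_3 = (345, -42, 318)

v_0 = (1, 0, 2).
v_1 = A·v_0 = (9, -2, 10).
v_2 = A·v_1 = (63, -2, 50).
v_3 = A·v_2 = (345, -42, 318).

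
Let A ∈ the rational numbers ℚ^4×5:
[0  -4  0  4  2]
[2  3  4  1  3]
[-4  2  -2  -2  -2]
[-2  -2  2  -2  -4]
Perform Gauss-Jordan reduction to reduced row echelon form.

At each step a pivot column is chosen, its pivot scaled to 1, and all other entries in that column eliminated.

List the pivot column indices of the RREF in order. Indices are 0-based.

[1] R0 <-> R1
[1] R0 /= 2  ⇒  (1, 3/2, 2, 1/2, 3/2)
     R2 -= -4·R0  ⇒  (0, 8, 6, 0, 4)
     R3 -= -2·R0  ⇒  (0, 1, 6, -1, -1)
[2] R1 /= -4  ⇒  (0, 1, 0, -1, -1/2)
     R0 -= 3/2·R1  ⇒  (1, 0, 2, 2, 9/4)
     R2 -= 8·R1  ⇒  (0, 0, 6, 8, 8)
     R3 -= 1·R1  ⇒  (0, 0, 6, 0, -1/2)
[3] R2 /= 6  ⇒  (0, 0, 1, 4/3, 4/3)
     R0 -= 2·R2  ⇒  (1, 0, 0, -2/3, -5/12)
     R3 -= 6·R2  ⇒  (0, 0, 0, -8, -17/2)
[4] R3 /= -8  ⇒  (0, 0, 0, 1, 17/16)
     R0 -= -2/3·R3  ⇒  (1, 0, 0, 0, 7/24)
     R1 -= -1·R3  ⇒  (0, 1, 0, 0, 9/16)
     R2 -= 4/3·R3  ⇒  (0, 0, 1, 0, -1/12)

pivot columns: 0, 1, 2, 3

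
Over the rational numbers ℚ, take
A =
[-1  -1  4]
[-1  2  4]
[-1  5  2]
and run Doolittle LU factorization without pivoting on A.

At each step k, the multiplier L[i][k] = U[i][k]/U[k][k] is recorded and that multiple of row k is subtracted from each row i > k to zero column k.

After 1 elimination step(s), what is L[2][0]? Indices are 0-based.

[col 0] pivot -1
  R1 -= 1*R0 → (0, 3, 0)  (L[1][0] := 1)
  R2 -= 1*R0 → (0, 6, -2)  (L[2][0] := 1)

L[2][0] = 1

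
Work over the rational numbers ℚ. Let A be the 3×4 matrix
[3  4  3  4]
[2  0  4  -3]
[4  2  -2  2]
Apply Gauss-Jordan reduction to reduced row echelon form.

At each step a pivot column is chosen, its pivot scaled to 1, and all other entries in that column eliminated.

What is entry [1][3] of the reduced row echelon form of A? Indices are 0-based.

M[1][3] = 61/34

[1] R0 /= 3  ⇒  (1, 4/3, 1, 4/3)
     R1 -= 2·R0  ⇒  (0, -8/3, 2, -17/3)
     R2 -= 4·R0  ⇒  (0, -10/3, -6, -10/3)
[2] R1 /= -8/3  ⇒  (0, 1, -3/4, 17/8)
     R0 -= 4/3·R1  ⇒  (1, 0, 2, -3/2)
     R2 -= -10/3·R1  ⇒  (0, 0, -17/2, 15/4)
[3] R2 /= -17/2  ⇒  (0, 0, 1, -15/34)
     R0 -= 2·R2  ⇒  (1, 0, 0, -21/34)
     R1 -= -3/4·R2  ⇒  (0, 1, 0, 61/34)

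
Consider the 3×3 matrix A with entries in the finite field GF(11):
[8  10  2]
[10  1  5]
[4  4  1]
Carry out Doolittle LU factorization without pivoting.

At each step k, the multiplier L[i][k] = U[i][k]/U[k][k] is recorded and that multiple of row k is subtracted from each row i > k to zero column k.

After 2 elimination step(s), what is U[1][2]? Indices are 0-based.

[col 0] pivot 8
  R1 -= 4*R0 → (0, 5, 8)  (L[1][0] := 4)
  R2 -= 6*R0 → (0, 10, 0)  (L[2][0] := 6)
[col 1] pivot 5
  R2 -= 2*R1 → (0, 0, 6)  (L[2][1] := 2)

U[1][2] = 8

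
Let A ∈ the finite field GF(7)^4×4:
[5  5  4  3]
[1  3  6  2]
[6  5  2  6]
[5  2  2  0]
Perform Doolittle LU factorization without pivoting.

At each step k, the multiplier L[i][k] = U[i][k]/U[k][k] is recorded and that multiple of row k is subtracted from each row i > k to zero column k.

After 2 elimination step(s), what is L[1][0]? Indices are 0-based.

k=0: U[0][0]=5
  eliminate (1,0): mult=3, new row 1: (0, 2, 1, 0); set L[1][0]=3
  eliminate (2,0): mult=4, new row 2: (0, 6, 0, 1); set L[2][0]=4
  eliminate (3,0): mult=1, new row 3: (0, 4, 5, 4); set L[3][0]=1
k=1: U[1][1]=2
  eliminate (2,1): mult=3, new row 2: (0, 0, 4, 1); set L[2][1]=3
  eliminate (3,1): mult=2, new row 3: (0, 0, 3, 4); set L[3][1]=2

L[1][0] = 3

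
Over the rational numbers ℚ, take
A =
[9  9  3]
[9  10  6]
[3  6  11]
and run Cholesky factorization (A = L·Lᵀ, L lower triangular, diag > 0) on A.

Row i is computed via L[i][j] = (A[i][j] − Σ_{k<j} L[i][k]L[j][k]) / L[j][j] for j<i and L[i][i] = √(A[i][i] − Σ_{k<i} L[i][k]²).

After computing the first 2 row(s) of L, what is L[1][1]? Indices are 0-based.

Step 1: L[0][0] = √(9) = 3.
  L[1][0] = (9) / L[0][0] = 3.
Step 2: L[1][1] = √(1) = 1.

L[1][1] = 1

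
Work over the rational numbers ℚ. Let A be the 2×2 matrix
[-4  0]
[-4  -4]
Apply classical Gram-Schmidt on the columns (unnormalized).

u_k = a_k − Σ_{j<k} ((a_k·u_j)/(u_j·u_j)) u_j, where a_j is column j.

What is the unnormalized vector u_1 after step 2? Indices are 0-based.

u_1 = (2, -2)

Step 1: u_0 = a_0 = (-4, -4).
Step 2: u_1 = a_1 − (1/2)·u_0 = (2, -2).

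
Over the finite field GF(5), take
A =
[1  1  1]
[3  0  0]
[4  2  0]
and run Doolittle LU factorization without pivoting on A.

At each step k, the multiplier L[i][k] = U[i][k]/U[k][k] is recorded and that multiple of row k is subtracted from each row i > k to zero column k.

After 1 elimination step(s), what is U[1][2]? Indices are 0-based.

Step 1: pivot at (0,0) is 1.
  row1 ← row1 − (3)·row0  ⇒  L[1][0]=3, U row1=(0, 2, 2)
  row2 ← row2 − (4)·row0  ⇒  L[2][0]=4, U row2=(0, 3, 1)

U[1][2] = 2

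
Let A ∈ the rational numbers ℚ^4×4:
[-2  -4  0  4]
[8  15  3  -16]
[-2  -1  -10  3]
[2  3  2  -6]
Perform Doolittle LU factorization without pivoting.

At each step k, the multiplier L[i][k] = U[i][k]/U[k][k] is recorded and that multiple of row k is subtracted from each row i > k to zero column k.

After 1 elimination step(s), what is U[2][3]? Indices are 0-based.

U[2][3] = -1

Step 1: pivot at (0,0) is -2.
  row1 ← row1 − (-4)·row0  ⇒  L[1][0]=-4, U row1=(0, -1, 3, 0)
  row2 ← row2 − (1)·row0  ⇒  L[2][0]=1, U row2=(0, 3, -10, -1)
  row3 ← row3 − (-1)·row0  ⇒  L[3][0]=-1, U row3=(0, -1, 2, -2)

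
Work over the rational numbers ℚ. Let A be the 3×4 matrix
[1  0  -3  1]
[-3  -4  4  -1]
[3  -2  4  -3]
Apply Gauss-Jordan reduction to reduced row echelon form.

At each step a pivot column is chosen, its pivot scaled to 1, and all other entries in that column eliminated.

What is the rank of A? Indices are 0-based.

rank = 3

step 1: normalize row 0 (÷1) = (1, 0, -3, 1)
  row 1: subtract -3×row0 = (0, -4, -5, 2)
  row 2: subtract 3×row0 = (0, -2, 13, -6)
step 2: normalize row 1 (÷-4) = (0, 1, 5/4, -1/2)
  row 2: subtract -2×row1 = (0, 0, 31/2, -7)
step 3: normalize row 2 (÷31/2) = (0, 0, 1, -14/31)
  row 0: subtract -3×row2 = (1, 0, 0, -11/31)
  row 1: subtract 5/4×row2 = (0, 1, 0, 2/31)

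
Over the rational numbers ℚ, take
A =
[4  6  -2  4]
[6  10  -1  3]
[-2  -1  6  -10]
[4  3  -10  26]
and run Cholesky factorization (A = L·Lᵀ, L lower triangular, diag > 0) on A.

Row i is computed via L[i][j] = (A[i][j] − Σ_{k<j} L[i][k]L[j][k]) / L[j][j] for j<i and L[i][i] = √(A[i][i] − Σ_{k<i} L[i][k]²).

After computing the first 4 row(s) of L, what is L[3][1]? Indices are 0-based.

Step 1: L[0][0] = √(4) = 2.
  L[1][0] = (6) / L[0][0] = 3.
Step 2: L[1][1] = √(1) = 1.
  L[2][0] = (-2) / L[0][0] = -1.
  L[2][1] = (2) / L[1][1] = 2.
Step 3: L[2][2] = √(1) = 1.
  L[3][0] = (4) / L[0][0] = 2.
  L[3][1] = (-3) / L[1][1] = -3.
  L[3][2] = (-2) / L[2][2] = -2.
Step 4: L[3][3] = √(9) = 3.

L[3][1] = -3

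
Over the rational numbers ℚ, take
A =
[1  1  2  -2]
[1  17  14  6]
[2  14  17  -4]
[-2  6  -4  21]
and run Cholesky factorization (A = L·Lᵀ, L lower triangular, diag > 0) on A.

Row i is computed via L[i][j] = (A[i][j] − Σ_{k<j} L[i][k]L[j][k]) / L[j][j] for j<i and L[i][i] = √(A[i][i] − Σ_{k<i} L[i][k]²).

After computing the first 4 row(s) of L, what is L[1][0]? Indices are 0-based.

L[1][0] = 1

Step 1: L[0][0] = √(1) = 1.
  L[1][0] = (1) / L[0][0] = 1.
Step 2: L[1][1] = √(16) = 4.
  L[2][0] = (2) / L[0][0] = 2.
  L[2][1] = (12) / L[1][1] = 3.
Step 3: L[2][2] = √(4) = 2.
  L[3][0] = (-2) / L[0][0] = -2.
  L[3][1] = (8) / L[1][1] = 2.
  L[3][2] = (-6) / L[2][2] = -3.
Step 4: L[3][3] = √(4) = 2.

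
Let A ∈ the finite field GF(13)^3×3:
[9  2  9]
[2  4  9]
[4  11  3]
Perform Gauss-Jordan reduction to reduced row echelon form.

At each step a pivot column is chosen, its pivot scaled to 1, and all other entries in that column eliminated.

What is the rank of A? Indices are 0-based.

rank = 3

[1] R0 /= 9  ⇒  (1, 6, 1)
     R1 -= 2·R0  ⇒  (0, 5, 7)
     R2 -= 4·R0  ⇒  (0, 0, 12)
[2] R1 /= 5  ⇒  (0, 1, 4)
     R0 -= 6·R1  ⇒  (1, 0, 3)
[3] R2 /= 12  ⇒  (0, 0, 1)
     R0 -= 3·R2  ⇒  (1, 0, 0)
     R1 -= 4·R2  ⇒  (0, 1, 0)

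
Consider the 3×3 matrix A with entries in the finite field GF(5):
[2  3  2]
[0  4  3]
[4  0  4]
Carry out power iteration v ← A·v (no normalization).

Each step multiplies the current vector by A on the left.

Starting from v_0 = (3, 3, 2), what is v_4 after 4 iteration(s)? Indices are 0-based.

v_0 = (3, 3, 2).
v_1 = A·v_0 = (4, 3, 0).
v_2 = A·v_1 = (2, 2, 1).
v_3 = A·v_2 = (2, 1, 2).
v_4 = A·v_3 = (1, 0, 1).

v_4 = (1, 0, 1)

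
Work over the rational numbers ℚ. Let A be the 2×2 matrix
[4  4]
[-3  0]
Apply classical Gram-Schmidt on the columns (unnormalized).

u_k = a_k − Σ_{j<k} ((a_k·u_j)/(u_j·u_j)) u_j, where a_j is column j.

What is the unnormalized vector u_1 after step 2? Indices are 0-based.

Step 1: u_0 = a_0 = (4, -3).
Step 2: u_1 = a_1 − (16/25)·u_0 = (36/25, 48/25).

u_1 = (36/25, 48/25)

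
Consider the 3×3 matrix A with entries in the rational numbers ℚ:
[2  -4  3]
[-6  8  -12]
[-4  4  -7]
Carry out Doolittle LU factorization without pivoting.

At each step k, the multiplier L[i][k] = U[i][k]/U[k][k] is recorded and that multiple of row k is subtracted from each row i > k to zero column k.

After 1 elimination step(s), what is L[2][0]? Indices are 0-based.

Step 1: pivot at (0,0) is 2.
  row1 ← row1 − (-3)·row0  ⇒  L[1][0]=-3, U row1=(0, -4, -3)
  row2 ← row2 − (-2)·row0  ⇒  L[2][0]=-2, U row2=(0, -4, -1)

L[2][0] = -2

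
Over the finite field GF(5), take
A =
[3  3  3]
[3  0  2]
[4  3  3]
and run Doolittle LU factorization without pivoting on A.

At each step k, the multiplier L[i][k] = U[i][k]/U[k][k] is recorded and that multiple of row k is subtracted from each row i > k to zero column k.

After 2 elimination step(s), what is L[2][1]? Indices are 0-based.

L[2][1] = 2

k=0: U[0][0]=3
  eliminate (1,0): mult=1, new row 1: (0, 2, 4); set L[1][0]=1
  eliminate (2,0): mult=3, new row 2: (0, 4, 4); set L[2][0]=3
k=1: U[1][1]=2
  eliminate (2,1): mult=2, new row 2: (0, 0, 1); set L[2][1]=2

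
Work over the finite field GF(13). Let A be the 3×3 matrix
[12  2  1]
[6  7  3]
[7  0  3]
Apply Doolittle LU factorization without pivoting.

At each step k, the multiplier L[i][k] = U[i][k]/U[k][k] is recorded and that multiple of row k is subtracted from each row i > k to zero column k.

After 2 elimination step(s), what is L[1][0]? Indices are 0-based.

Step 1: pivot at (0,0) is 12.
  row1 ← row1 − (7)·row0  ⇒  L[1][0]=7, U row1=(0, 6, 9)
  row2 ← row2 − (6)·row0  ⇒  L[2][0]=6, U row2=(0, 1, 10)
Step 2: pivot at (1,1) is 6.
  row2 ← row2 − (11)·row1  ⇒  L[2][1]=11, U row2=(0, 0, 2)

L[1][0] = 7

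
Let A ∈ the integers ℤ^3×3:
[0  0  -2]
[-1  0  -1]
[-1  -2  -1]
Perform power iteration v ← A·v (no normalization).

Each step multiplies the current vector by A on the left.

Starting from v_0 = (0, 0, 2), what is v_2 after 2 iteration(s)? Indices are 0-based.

v_0 = (0, 0, 2).
v_1 = A·v_0 = (-4, -2, -2).
v_2 = A·v_1 = (4, 6, 10).

v_2 = (4, 6, 10)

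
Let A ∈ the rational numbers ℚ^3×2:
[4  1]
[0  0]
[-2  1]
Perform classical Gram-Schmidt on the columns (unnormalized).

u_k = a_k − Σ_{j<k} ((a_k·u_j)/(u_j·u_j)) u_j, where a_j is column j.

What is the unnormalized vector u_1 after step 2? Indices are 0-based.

Step 1: u_0 = a_0 = (4, 0, -2).
Step 2: u_1 = a_1 − (1/10)·u_0 = (3/5, 0, 6/5).

u_1 = (3/5, 0, 6/5)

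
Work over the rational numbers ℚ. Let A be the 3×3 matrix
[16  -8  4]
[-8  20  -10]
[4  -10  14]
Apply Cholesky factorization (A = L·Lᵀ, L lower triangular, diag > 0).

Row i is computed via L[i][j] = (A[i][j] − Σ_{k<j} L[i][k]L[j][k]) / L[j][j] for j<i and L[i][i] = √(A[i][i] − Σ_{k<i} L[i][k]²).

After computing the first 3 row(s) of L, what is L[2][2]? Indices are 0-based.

L[2][2] = 3

Step 1: L[0][0] = √(16) = 4.
  L[1][0] = (-8) / L[0][0] = -2.
Step 2: L[1][1] = √(16) = 4.
  L[2][0] = (4) / L[0][0] = 1.
  L[2][1] = (-8) / L[1][1] = -2.
Step 3: L[2][2] = √(9) = 3.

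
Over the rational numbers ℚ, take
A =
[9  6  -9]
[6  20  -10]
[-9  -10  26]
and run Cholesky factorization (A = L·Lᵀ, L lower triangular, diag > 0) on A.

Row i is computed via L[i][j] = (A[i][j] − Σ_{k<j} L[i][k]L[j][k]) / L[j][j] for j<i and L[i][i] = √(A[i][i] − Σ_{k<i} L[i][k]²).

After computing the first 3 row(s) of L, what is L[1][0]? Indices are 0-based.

L[1][0] = 2

Step 1: L[0][0] = √(9) = 3.
  L[1][0] = (6) / L[0][0] = 2.
Step 2: L[1][1] = √(16) = 4.
  L[2][0] = (-9) / L[0][0] = -3.
  L[2][1] = (-4) / L[1][1] = -1.
Step 3: L[2][2] = √(16) = 4.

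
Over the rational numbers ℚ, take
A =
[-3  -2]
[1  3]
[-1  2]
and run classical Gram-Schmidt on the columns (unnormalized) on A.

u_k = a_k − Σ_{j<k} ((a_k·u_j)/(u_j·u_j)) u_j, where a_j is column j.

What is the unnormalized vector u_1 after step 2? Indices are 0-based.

u_1 = (-1/11, 26/11, 29/11)

Step 1: u_0 = a_0 = (-3, 1, -1).
Step 2: u_1 = a_1 − (7/11)·u_0 = (-1/11, 26/11, 29/11).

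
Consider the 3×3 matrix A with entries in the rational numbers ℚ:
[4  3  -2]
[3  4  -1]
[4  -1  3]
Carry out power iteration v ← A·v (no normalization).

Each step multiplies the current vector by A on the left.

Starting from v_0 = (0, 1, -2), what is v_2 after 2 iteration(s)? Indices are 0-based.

v_2 = (60, 52, 1)

v_0 = (0, 1, -2).
v_1 = A·v_0 = (7, 6, -7).
v_2 = A·v_1 = (60, 52, 1).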